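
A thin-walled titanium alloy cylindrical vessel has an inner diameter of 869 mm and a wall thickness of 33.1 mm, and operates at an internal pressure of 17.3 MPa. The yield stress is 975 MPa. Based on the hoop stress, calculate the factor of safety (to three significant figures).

σ_h = pD/(2t) = 17.3×869/(2×33.1) = 227.1 MPa.
n = 975/227.1 = 4.293.

n = 4.29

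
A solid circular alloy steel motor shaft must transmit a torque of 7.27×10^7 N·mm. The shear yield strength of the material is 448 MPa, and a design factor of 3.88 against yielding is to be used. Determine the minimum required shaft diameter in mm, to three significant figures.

d = 147 mm

Allowable shear stress τ_allow = 448/3.88 = 115.5 MPa.
For a solid shaft τ = 16T/(πd³), so d³ = 16T/(π τ_allow) = 16×7.2700×10^7/(π×115.5) = 3.207×10^6 mm³.
d = (3.207×10^6)^(1/3) = 147.5 mm.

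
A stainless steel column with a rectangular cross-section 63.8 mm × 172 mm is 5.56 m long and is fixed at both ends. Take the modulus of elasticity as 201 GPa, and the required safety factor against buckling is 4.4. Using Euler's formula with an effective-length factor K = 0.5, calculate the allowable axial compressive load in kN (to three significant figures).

P_allow = 217 kN

Buckling occurs about the weak axis: I_min = h·b³/12 = 172×63.8³/12 = 3.722×10^6 mm⁴ (b = 63.8 mm is the smaller dimension).
Effective length L_e = KL = 0.5×5.56 m = 2780 mm.
Euler critical load P_cr = π²EI/L_e² = π²×201000×3.722×10^6/2780² = 955500 N.
P_allow = P_cr/n = 955500/4.4 = 217200 N.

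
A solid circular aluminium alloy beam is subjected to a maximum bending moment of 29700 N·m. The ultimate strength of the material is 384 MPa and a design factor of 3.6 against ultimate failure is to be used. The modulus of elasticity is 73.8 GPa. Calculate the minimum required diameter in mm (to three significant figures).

d = 142 mm

σ_allow = 384/3.6 = 106.7 MPa.
For a solid circular section σ = 32M/(πd³), so d³ = 32M/(π σ_allow) = 32×2.9700×10^7/(π×106.7) = 2.836×10^6 mm³.
d = 141.5 mm.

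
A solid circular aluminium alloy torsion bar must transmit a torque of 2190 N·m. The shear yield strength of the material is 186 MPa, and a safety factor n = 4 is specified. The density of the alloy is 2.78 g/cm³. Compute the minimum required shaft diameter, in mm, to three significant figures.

Allowable shear stress τ_allow = 186/4 = 46.50 MPa.
For a solid shaft τ = 16T/(πd³), so d³ = 16T/(π τ_allow) = 16×2190000/(π×46.50) = 239900 mm³.
d = (239900)^(1/3) = 62.13 mm.

d = 62.1 mm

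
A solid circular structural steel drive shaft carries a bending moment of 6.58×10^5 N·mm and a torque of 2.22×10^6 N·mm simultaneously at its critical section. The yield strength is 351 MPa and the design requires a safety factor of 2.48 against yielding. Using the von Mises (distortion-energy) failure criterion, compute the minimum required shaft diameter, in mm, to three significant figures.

σ_allow = σ_y/n = 351/2.48 = 141.5 MPa.
For a solid shaft σ_b = 32M/(πd³) and τ = 16T/(πd³), so the von Mises stress is σ' = (16/πd³)·√(4M²+3T²).
√(4M²+3T²) = √(4×(658000)² + 3×(2.220×10^6)²) = 4.064×10^6 N·mm.
d³ = 16×4.064×10^6/(π×141.5) = 146200 mm³.
d = 52.69 mm.

d = 52.7 mm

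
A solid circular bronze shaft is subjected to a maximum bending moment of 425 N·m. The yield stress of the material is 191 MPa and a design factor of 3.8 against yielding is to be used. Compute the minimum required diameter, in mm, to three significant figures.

d = 44.2 mm

σ_allow = 191/3.8 = 50.26 MPa.
For a solid circular section σ = 32M/(πd³), so d³ = 32M/(π σ_allow) = 32×425000/(π×50.26) = 86130 mm³.
d = 44.16 mm.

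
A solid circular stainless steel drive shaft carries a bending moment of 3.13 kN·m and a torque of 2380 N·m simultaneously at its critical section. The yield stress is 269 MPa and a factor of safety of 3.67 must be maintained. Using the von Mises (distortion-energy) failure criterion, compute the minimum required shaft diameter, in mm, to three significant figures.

σ_allow = σ_y/n = 269/3.67 = 73.30 MPa.
For a solid shaft σ_b = 32M/(πd³) and τ = 16T/(πd³), so the von Mises stress is σ' = (16/πd³)·√(4M²+3T²).
√(4M²+3T²) = √(4×(3.130×10^6)² + 3×(2.380×10^6)²) = 7.495×10^6 N·mm.
d³ = 16×7.495×10^6/(π×73.30) = 520800 mm³.
d = 80.46 mm.

d = 80.5 mm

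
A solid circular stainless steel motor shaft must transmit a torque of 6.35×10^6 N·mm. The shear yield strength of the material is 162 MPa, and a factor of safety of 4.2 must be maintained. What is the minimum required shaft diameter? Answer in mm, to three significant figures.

d = 94.3 mm

Allowable shear stress τ_allow = 162/4.2 = 38.57 MPa.
For a solid shaft τ = 16T/(πd³), so d³ = 16T/(π τ_allow) = 16×6350000/(π×38.57) = 838500 mm³.
d = (838500)^(1/3) = 94.30 mm.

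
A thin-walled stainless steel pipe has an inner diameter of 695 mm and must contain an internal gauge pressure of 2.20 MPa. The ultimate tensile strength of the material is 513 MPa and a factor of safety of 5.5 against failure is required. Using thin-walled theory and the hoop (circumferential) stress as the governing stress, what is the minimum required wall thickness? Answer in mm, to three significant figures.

t = 8.20 mm

σ_allow = 513/5.5 = 93.27 MPa.
Hoop stress σ_h = pD/(2t), so t = pD/(2σ_allow) = 2.20×695/(2×93.27) = 8.196 mm.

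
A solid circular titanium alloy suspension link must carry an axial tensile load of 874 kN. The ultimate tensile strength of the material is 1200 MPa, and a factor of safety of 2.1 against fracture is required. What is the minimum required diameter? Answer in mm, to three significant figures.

d = 44.1 mm

Allowable stress σ_allow = 1200/2.1 = 571.4 MPa.
Required area A = F/σ_allow = 874000/571.4 = 1530 mm².
A = πd²/4 → d = √(4A/π) = 44.13 mm.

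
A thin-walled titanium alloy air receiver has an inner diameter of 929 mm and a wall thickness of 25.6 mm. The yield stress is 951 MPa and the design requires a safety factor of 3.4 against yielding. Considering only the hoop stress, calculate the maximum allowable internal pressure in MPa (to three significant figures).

p_allow = 15.4 MPa

σ_allow = 951/3.4 = 279.7 MPa.
σ_h = pD/(2t) → p_allow = 2σ_allow t/D = 2×279.7×25.6/929 = 15.42 MPa.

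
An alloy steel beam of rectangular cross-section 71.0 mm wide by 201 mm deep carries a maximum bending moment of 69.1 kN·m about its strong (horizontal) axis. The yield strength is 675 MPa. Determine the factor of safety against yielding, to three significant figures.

Section modulus S = bh²/6 = 71.0×201²/6 = 478100 mm³.
σ = M/S = 6.9100×10^7/478100 = 144.5 MPa.
n = 675/144.5 = 4.670.

n = 4.67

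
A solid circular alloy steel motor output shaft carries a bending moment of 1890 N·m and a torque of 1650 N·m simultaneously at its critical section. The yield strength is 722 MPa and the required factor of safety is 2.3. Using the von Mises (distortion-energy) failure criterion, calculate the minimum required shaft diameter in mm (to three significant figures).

d = 42.5 mm

σ_allow = σ_y/n = 722/2.3 = 313.9 MPa.
For a solid shaft σ_b = 32M/(πd³) and τ = 16T/(πd³), so the von Mises stress is σ' = (16/πd³)·√(4M²+3T²).
√(4M²+3T²) = √(4×(1.890×10^6)² + 3×(1.650×10^6)²) = 4.739×10^6 N·mm.
d³ = 16×4.739×10^6/(π×313.9) = 76880 mm³.
d = 42.52 mm.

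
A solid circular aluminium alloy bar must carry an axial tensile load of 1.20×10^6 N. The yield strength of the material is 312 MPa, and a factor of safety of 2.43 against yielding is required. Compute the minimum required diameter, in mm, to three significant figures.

Allowable stress σ_allow = 312/2.43 = 128.4 MPa.
Required area A = F/σ_allow = 1200000/128.4 = 9346 mm².
A = πd²/4 → d = √(4A/π) = 109.1 mm.

d = 109 mm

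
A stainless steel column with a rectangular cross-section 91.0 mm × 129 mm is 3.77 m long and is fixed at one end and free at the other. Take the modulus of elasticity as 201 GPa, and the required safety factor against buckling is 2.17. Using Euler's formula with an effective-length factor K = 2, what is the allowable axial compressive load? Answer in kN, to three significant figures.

P_allow = 130 kN

Buckling occurs about the weak axis: I_min = h·b³/12 = 129×91.0³/12 = 8.101×10^6 mm⁴ (b = 91.0 mm is the smaller dimension).
Effective length L_e = KL = 2×3.77 m = 7540 mm.
Euler critical load P_cr = π²EI/L_e² = π²×201000×8.101×10^6/7540² = 282700 N.
P_allow = P_cr/n = 282700/2.17 = 130300 N.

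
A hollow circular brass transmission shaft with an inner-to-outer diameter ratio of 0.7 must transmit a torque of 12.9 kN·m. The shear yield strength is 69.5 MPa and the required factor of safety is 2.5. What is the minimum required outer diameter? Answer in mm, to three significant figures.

τ_allow = 69.5/2.5 = 27.80 MPa.
For a hollow shaft τ = 16T/[πd_o³(1−k⁴)] with k = 0.7, so 1−k⁴ = 0.7599.
d_o³ = 16T/[π τ_allow (1−k⁴)] = 16×1.2900×10^7/(π×27.80×0.7599) = 3.110×10^6 mm³.
d_o = 146.0 mm.

d_o = 146 mm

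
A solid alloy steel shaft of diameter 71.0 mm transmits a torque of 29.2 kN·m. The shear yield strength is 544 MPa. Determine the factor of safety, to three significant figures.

n = 1.31

τ = 16T/(πd³) = 16×2.9200×10^7/(π×71.0³) = 415.5 MPa.
n = τ_limit/τ = 544/415.5 = 1.309.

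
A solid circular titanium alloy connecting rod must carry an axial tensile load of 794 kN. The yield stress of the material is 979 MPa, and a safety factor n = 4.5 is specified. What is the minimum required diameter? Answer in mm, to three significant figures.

Allowable stress σ_allow = 979/4.5 = 217.6 MPa.
Required area A = F/σ_allow = 794000/217.6 = 3650 mm².
A = πd²/4 → d = √(4A/π) = 68.17 mm.

d = 68.2 mm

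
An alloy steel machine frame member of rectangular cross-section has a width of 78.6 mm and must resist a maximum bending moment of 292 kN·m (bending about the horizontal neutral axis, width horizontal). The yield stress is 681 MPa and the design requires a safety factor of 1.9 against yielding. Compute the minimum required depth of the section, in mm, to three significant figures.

h = 249 mm

σ_allow = 681/1.9 = 358.4 MPa.
For a rectangular section σ = 6M/(bh²), so h² = 6M/(b σ_allow) = 6×2.9200×10^8/(78.6×358.4) = 62190 mm².
h = 249.4 mm.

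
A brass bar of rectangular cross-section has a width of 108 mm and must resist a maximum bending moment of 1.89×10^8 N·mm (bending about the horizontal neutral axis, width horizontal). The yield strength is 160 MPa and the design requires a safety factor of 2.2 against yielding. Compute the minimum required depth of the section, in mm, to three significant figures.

h = 380 mm

σ_allow = 160/2.2 = 72.73 MPa.
For a rectangular section σ = 6M/(bh²), so h² = 6M/(b σ_allow) = 6×1.8900×10^8/(108×72.73) = 144400 mm².
h = 380.0 mm.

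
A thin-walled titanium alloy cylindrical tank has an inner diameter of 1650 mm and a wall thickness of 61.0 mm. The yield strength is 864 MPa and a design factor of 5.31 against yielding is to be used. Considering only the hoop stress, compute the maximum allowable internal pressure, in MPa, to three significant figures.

p_allow = 12.0 MPa

σ_allow = 864/5.31 = 162.7 MPa.
σ_h = pD/(2t) → p_allow = 2σ_allow t/D = 2×162.7×61.0/1650 = 12.03 MPa.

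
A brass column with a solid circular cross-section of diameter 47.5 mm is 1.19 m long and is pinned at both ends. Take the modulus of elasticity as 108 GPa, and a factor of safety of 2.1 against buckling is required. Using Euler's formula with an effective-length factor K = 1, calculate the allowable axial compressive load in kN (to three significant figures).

I = πd⁴/64 = π×47.5⁴/64 = 249900 mm⁴.
Effective length L_e = KL = 1×1.19 m = 1190 mm.
Euler critical load P_cr = π²EI/L_e² = π²×108000×249900/1190² = 188100 N.
P_allow = P_cr/n = 188100/2.1 = 89570 N.

P_allow = 89.6 kN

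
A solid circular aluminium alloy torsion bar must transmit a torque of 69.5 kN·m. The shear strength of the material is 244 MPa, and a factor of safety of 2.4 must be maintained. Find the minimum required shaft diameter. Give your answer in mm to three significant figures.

d = 152 mm

Allowable shear stress τ_allow = 244/2.4 = 101.7 MPa.
For a solid shaft τ = 16T/(πd³), so d³ = 16T/(π τ_allow) = 16×6.9500×10^7/(π×101.7) = 3.482×10^6 mm³.
d = (3.482×10^6)^(1/3) = 151.6 mm.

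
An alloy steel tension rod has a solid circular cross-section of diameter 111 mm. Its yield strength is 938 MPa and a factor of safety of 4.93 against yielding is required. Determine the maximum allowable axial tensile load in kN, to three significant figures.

F_allow = 1840 kN

σ_allow = 938/4.93 = 190.3 MPa.
A = πd²/4 = π×111²/4 = 9677 mm².
F_allow = σ_allow × A = 190.3×9677 = 1.841×10^6 N.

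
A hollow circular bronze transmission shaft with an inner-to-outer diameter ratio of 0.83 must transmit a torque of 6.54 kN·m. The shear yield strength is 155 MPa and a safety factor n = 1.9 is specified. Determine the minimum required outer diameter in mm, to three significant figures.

d_o = 91.9 mm

τ_allow = 155/1.9 = 81.58 MPa.
For a hollow shaft τ = 16T/[πd_o³(1−k⁴)] with k = 0.83, so 1−k⁴ = 0.5254.
d_o³ = 16T/[π τ_allow (1−k⁴)] = 16×6540000/(π×81.58×0.5254) = 777100 mm³.
d_o = 91.94 mm.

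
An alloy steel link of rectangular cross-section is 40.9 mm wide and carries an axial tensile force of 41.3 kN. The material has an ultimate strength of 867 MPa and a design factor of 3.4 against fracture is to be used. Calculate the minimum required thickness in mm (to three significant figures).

σ_allow = 867/3.4 = 255.0 MPa.
Required area A = F/σ_allow = 41300/255.0 = 162.0 mm².
t = A/w = 162.0/40.9 = 3.960 mm.

t = 3.96 mm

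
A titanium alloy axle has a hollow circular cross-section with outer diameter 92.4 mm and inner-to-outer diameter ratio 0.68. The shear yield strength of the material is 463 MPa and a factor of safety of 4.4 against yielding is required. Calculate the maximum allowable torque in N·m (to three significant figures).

T_allow = 12800 N·m

τ_allow = 463/4.4 = 105.2 MPa.
For a hollow shaft T_allow = τ_allow·πd_o³(1−k⁴)/16 with 1−k⁴ = 0.7862, so πd_o³(1−k⁴)/16 = 121800 mm³.
T_allow = 105.2×121800 = 1.281×10^7 N·mm = 12810 N·m.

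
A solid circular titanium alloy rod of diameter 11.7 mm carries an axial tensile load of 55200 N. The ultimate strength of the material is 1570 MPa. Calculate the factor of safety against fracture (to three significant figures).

n = 3.06

A = πd²/4 = 107.5 mm².
σ = F/A = 55200/107.5 = 513.4 MPa.
n = 1570/513.4 = 3.058.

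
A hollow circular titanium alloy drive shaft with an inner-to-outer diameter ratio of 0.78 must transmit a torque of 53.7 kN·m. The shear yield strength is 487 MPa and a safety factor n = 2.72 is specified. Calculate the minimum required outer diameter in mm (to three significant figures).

τ_allow = 487/2.72 = 179.0 MPa.
For a hollow shaft τ = 16T/[πd_o³(1−k⁴)] with k = 0.78, so 1−k⁴ = 0.6298.
d_o³ = 16T/[π τ_allow (1−k⁴)] = 16×5.3700×10^7/(π×179.0×0.6298) = 2.425×10^6 mm³.
d_o = 134.4 mm.

d_o = 134 mm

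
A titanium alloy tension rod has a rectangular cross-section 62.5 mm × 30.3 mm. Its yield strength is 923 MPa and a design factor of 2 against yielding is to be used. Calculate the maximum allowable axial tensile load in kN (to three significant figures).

F_allow = 874 kN

σ_allow = 923/2 = 461.5 MPa.
A = 62.5×30.3 = 1894 mm².
F_allow = σ_allow × A = 461.5×1894 = 874000 N.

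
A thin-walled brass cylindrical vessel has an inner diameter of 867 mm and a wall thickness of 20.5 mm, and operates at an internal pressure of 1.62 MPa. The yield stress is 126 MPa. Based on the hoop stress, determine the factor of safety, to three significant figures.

σ_h = pD/(2t) = 1.62×867/(2×20.5) = 34.26 MPa.
n = 126/34.26 = 3.678.

n = 3.68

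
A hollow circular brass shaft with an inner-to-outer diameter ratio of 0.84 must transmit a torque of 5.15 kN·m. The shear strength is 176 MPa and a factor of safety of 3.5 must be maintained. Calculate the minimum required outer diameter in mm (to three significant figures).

τ_allow = 176/3.5 = 50.29 MPa.
For a hollow shaft τ = 16T/[πd_o³(1−k⁴)] with k = 0.84, so 1−k⁴ = 0.5021.
d_o³ = 16T/[π τ_allow (1−k⁴)] = 16×5150000/(π×50.29×0.5021) = 1.039×10^6 mm³.
d_o = 101.3 mm.

d_o = 101 mm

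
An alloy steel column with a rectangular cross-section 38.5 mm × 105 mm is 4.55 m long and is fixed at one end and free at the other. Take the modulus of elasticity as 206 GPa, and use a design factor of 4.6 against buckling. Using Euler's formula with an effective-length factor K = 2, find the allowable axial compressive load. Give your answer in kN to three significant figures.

Buckling occurs about the weak axis: I_min = h·b³/12 = 105×38.5³/12 = 499300 mm⁴ (b = 38.5 mm is the smaller dimension).
Effective length L_e = KL = 2×4.55 m = 9100 mm.
Euler critical load P_cr = π²EI/L_e² = π²×206000×499300/9100² = 12260 N.
P_allow = P_cr/n = 12260/4.6 = 2665 N.

P_allow = 2.67 kN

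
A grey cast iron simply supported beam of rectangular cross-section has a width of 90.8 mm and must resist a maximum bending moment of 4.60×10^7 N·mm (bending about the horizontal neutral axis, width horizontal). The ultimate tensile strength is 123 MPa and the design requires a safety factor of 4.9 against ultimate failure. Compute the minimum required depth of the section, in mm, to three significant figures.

σ_allow = 123/4.9 = 25.10 MPa.
For a rectangular section σ = 6M/(bh²), so h² = 6M/(b σ_allow) = 6×4.6000×10^7/(90.8×25.10) = 121100 mm².
h = 348.0 mm.

h = 348 mm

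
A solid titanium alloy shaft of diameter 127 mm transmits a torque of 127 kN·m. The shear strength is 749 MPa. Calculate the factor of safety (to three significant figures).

n = 2.37

τ = 16T/(πd³) = 16×1.2700×10^8/(π×127³) = 315.8 MPa.
n = τ_limit/τ = 749/315.8 = 2.372.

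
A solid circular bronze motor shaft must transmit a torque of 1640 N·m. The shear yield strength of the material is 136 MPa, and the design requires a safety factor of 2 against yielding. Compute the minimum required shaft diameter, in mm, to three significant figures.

Allowable shear stress τ_allow = 136/2 = 68.00 MPa.
For a solid shaft τ = 16T/(πd³), so d³ = 16T/(π τ_allow) = 16×1640000/(π×68.00) = 122800 mm³.
d = (122800)^(1/3) = 49.71 mm.

d = 49.7 mm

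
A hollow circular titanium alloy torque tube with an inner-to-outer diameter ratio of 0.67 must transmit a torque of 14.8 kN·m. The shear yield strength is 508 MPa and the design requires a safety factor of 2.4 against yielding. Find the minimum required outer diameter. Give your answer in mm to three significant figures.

d_o = 76.4 mm

τ_allow = 508/2.4 = 211.7 MPa.
For a hollow shaft τ = 16T/[πd_o³(1−k⁴)] with k = 0.67, so 1−k⁴ = 0.7985.
d_o³ = 16T/[π τ_allow (1−k⁴)] = 16×1.4800×10^7/(π×211.7×0.7985) = 446000 mm³.
d_o = 76.40 mm.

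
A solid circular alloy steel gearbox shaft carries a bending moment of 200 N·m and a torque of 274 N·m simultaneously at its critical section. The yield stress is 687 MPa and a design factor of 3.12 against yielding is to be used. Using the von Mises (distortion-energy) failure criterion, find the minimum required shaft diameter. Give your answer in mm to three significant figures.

d = 24.3 mm

σ_allow = σ_y/n = 687/3.12 = 220.2 MPa.
For a solid shaft σ_b = 32M/(πd³) and τ = 16T/(πd³), so the von Mises stress is σ' = (16/πd³)·√(4M²+3T²).
√(4M²+3T²) = √(4×(200000)² + 3×(274000)²) = 620700 N·mm.
d³ = 16×620700/(π×220.2) = 14360 mm³.
d = 24.30 mm.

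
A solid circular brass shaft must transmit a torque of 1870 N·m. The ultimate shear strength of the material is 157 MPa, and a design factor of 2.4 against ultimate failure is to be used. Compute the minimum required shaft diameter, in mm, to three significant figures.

Allowable shear stress τ_allow = 157/2.4 = 65.42 MPa.
For a solid shaft τ = 16T/(πd³), so d³ = 16T/(π τ_allow) = 16×1870000/(π×65.42) = 145600 mm³.
d = (145600)^(1/3) = 52.61 mm.

d = 52.6 mm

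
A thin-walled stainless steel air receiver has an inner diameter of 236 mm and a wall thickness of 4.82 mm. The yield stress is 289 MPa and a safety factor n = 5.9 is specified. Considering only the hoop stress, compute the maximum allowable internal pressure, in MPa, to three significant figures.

σ_allow = 289/5.9 = 48.98 MPa.
σ_h = pD/(2t) → p_allow = 2σ_allow t/D = 2×48.98×4.82/236 = 2.001 MPa.

p_allow = 2.00 MPa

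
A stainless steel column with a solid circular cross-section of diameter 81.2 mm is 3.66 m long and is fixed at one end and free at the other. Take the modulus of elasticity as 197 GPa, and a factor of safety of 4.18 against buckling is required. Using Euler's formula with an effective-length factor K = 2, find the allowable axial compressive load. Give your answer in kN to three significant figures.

I = πd⁴/64 = π×81.2⁴/64 = 2.134×10^6 mm⁴.
Effective length L_e = KL = 2×3.66 m = 7320 mm.
Euler critical load P_cr = π²EI/L_e² = π²×197000×2.134×10^6/7320² = 77440 N.
P_allow = P_cr/n = 77440/4.18 = 18530 N.

P_allow = 18.5 kN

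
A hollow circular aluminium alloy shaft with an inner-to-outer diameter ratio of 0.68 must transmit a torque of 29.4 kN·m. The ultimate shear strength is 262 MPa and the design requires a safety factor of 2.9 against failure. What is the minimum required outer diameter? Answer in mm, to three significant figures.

τ_allow = 262/2.9 = 90.34 MPa.
For a hollow shaft τ = 16T/[πd_o³(1−k⁴)] with k = 0.68, so 1−k⁴ = 0.7862.
d_o³ = 16T/[π τ_allow (1−k⁴)] = 16×2.9400×10^7/(π×90.34×0.7862) = 2.108×10^6 mm³.
d_o = 128.2 mm.

d_o = 128 mm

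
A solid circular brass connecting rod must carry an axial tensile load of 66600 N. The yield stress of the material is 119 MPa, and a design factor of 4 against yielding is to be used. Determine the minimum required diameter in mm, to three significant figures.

d = 53.4 mm

Allowable stress σ_allow = 119/4 = 29.75 MPa.
Required area A = F/σ_allow = 66600/29.75 = 2239 mm².
A = πd²/4 → d = √(4A/π) = 53.39 mm.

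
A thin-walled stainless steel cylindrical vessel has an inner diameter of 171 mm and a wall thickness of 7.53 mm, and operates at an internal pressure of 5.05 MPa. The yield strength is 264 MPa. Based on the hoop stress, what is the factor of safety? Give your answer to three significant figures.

n = 4.60

σ_h = pD/(2t) = 5.05×171/(2×7.53) = 57.34 MPa.
n = 264/57.34 = 4.604.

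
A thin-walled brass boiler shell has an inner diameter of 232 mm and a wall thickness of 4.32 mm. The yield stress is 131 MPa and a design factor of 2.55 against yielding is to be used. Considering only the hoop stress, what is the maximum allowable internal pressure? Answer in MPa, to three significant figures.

p_allow = 1.91 MPa

σ_allow = 131/2.55 = 51.37 MPa.
σ_h = pD/(2t) → p_allow = 2σ_allow t/D = 2×51.37×4.32/232 = 1.913 MPa.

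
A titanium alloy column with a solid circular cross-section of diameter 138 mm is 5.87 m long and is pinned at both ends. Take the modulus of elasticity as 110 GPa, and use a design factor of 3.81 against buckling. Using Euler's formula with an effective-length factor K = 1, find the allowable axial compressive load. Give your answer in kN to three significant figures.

P_allow = 147 kN

I = πd⁴/64 = π×138⁴/64 = 1.780×10^7 mm⁴.
Effective length L_e = KL = 1×5.87 m = 5870 mm.
Euler critical load P_cr = π²EI/L_e² = π²×110000×1.780×10^7/5870² = 560900 N.
P_allow = P_cr/n = 560900/3.81 = 147200 N.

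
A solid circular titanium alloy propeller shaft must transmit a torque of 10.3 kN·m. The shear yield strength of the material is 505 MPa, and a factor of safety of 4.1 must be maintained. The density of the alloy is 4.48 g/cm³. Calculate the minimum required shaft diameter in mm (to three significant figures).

Allowable shear stress τ_allow = 505/4.1 = 123.2 MPa.
For a solid shaft τ = 16T/(πd³), so d³ = 16T/(π τ_allow) = 16×1.0300×10^7/(π×123.2) = 425900 mm³.
d = (425900)^(1/3) = 75.24 mm.

d = 75.2 mm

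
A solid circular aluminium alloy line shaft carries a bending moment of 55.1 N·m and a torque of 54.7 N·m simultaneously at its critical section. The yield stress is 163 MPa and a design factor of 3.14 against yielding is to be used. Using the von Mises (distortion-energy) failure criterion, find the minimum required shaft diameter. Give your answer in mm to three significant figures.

d = 24.2 mm

σ_allow = σ_y/n = 163/3.14 = 51.91 MPa.
For a solid shaft σ_b = 32M/(πd³) and τ = 16T/(πd³), so the von Mises stress is σ' = (16/πd³)·√(4M²+3T²).
√(4M²+3T²) = √(4×(55100)² + 3×(54700)²) = 145300 N·mm.
d³ = 16×145300/(π×51.91) = 14260 mm³.
d = 24.25 mm.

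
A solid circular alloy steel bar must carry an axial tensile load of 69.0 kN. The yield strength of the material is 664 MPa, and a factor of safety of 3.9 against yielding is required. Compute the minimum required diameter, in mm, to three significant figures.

Allowable stress σ_allow = 664/3.9 = 170.3 MPa.
Required area A = F/σ_allow = 69000/170.3 = 405.3 mm².
A = πd²/4 → d = √(4A/π) = 22.72 mm.

d = 22.7 mm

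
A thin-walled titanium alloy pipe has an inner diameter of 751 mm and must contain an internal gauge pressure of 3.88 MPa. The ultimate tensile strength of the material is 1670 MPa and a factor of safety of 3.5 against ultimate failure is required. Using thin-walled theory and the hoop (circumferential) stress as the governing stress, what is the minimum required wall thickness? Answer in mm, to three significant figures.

σ_allow = 1670/3.5 = 477.1 MPa.
Hoop stress σ_h = pD/(2t), so t = pD/(2σ_allow) = 3.88×751/(2×477.1) = 3.053 mm.

t = 3.05 mm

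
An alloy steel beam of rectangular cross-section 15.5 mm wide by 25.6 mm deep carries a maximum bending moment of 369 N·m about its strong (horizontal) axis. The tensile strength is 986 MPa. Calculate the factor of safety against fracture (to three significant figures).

Section modulus S = bh²/6 = 15.5×25.6²/6 = 1693 mm³.
σ = M/S = 369000/1693 = 218.0 MPa.
n = 986/218.0 = 4.524.

n = 4.52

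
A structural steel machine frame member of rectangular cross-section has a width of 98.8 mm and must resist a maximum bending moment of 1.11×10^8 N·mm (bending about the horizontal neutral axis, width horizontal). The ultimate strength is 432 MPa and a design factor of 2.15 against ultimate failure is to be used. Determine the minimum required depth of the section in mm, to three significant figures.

σ_allow = 432/2.15 = 200.9 MPa.
For a rectangular section σ = 6M/(bh²), so h² = 6M/(b σ_allow) = 6×1.1100×10^8/(98.8×200.9) = 33550 mm².
h = 183.2 mm.

h = 183 mm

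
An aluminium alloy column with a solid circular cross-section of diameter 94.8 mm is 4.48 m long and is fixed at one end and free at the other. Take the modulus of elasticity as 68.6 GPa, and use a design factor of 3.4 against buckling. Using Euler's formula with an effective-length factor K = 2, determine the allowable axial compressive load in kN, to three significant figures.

I = πd⁴/64 = π×94.8⁴/64 = 3.965×10^6 mm⁴.
Effective length L_e = KL = 2×4.48 m = 8960 mm.
Euler critical load P_cr = π²EI/L_e² = π²×68600×3.965×10^6/8960² = 33440 N.
P_allow = P_cr/n = 33440/3.4 = 9834 N.

P_allow = 9.83 kN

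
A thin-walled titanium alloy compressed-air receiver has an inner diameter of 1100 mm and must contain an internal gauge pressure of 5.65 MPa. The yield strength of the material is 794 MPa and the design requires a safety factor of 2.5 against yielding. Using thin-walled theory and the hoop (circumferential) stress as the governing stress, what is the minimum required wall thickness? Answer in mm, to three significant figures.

σ_allow = 794/2.5 = 317.6 MPa.
Hoop stress σ_h = pD/(2t), so t = pD/(2σ_allow) = 5.65×1100/(2×317.6) = 9.784 mm.

t = 9.78 mm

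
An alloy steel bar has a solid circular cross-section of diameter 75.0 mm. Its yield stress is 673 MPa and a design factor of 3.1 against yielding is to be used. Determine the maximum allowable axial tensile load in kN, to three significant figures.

F_allow = 959 kN

σ_allow = 673/3.1 = 217.1 MPa.
A = πd²/4 = π×75.0²/4 = 4418 mm².
F_allow = σ_allow × A = 217.1×4418 = 959100 N.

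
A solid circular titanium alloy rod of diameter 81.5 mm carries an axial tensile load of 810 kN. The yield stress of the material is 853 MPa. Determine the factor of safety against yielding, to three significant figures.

A = πd²/4 = 5217 mm².
σ = F/A = 810000/5217 = 155.3 MPa.
n = 853/155.3 = 5.494.

n = 5.49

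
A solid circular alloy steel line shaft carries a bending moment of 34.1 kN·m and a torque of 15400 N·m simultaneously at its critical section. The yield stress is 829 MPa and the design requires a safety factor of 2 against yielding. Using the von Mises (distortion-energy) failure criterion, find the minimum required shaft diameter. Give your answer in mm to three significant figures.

σ_allow = σ_y/n = 829/2 = 414.5 MPa.
For a solid shaft σ_b = 32M/(πd³) and τ = 16T/(πd³), so the von Mises stress is σ' = (16/πd³)·√(4M²+3T²).
√(4M²+3T²) = √(4×(3.410×10^7)² + 3×(1.540×10^7)²) = 7.323×10^7 N·mm.
d³ = 16×7.323×10^7/(π×414.5) = 899800 mm³.
d = 96.54 mm.

d = 96.5 mm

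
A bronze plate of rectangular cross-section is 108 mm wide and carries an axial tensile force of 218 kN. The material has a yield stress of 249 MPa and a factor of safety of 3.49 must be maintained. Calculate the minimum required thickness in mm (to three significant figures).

t = 28.3 mm

σ_allow = 249/3.49 = 71.35 MPa.
Required area A = F/σ_allow = 218000/71.35 = 3056 mm².
t = A/w = 3056/108 = 28.29 mm.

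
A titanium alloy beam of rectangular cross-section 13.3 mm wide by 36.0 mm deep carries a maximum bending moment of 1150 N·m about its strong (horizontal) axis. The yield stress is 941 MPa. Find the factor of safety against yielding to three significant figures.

Section modulus S = bh²/6 = 13.3×36.0²/6 = 2873 mm³.
σ = M/S = 1150000/2873 = 400.3 MPa.
n = 941/400.3 = 2.351.

n = 2.35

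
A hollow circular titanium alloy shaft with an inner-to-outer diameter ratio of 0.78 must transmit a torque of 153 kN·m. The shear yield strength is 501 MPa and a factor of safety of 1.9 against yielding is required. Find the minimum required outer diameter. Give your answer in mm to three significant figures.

τ_allow = 501/1.9 = 263.7 MPa.
For a hollow shaft τ = 16T/[πd_o³(1−k⁴)] with k = 0.78, so 1−k⁴ = 0.6298.
d_o³ = 16T/[π τ_allow (1−k⁴)] = 16×1.5300×10^8/(π×263.7×0.6298) = 4.692×10^6 mm³.
d_o = 167.4 mm.

d_o = 167 mm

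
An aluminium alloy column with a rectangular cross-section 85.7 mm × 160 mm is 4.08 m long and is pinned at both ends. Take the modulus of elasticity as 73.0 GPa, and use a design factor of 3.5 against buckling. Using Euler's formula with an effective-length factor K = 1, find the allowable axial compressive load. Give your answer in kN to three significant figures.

P_allow = 104 kN

Buckling occurs about the weak axis: I_min = h·b³/12 = 160×85.7³/12 = 8.392×10^6 mm⁴ (b = 85.7 mm is the smaller dimension).
Effective length L_e = KL = 1×4.08 m = 4080 mm.
Euler critical load P_cr = π²EI/L_e² = π²×73000×8.392×10^6/4080² = 363200 N.
P_allow = P_cr/n = 363200/3.5 = 103800 N.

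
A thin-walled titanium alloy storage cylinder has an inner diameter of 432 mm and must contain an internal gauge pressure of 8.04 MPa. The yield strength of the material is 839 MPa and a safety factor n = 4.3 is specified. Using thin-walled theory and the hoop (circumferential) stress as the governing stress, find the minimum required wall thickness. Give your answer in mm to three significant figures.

σ_allow = 839/4.3 = 195.1 MPa.
Hoop stress σ_h = pD/(2t), so t = pD/(2σ_allow) = 8.04×432/(2×195.1) = 8.901 mm.

t = 8.90 mm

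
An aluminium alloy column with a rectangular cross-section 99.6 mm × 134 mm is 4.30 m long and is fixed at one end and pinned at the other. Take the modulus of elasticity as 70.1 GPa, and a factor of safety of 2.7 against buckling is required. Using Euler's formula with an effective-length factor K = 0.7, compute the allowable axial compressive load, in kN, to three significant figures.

P_allow = 312 kN

Buckling occurs about the weak axis: I_min = h·b³/12 = 134×99.6³/12 = 1.103×10^7 mm⁴ (b = 99.6 mm is the smaller dimension).
Effective length L_e = KL = 0.7×4.30 m = 3010 mm.
Euler critical load P_cr = π²EI/L_e² = π²×70100×1.103×10^7/3010² = 842500 N.
P_allow = P_cr/n = 842500/2.7 = 312000 N.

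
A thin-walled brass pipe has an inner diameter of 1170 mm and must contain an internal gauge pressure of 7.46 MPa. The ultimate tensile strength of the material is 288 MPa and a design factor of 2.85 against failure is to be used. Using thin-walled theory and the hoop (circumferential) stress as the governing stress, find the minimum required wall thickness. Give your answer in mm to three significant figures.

σ_allow = 288/2.85 = 101.1 MPa.
Hoop stress σ_h = pD/(2t), so t = pD/(2σ_allow) = 7.46×1170/(2×101.1) = 43.19 mm.

t = 43.2 mm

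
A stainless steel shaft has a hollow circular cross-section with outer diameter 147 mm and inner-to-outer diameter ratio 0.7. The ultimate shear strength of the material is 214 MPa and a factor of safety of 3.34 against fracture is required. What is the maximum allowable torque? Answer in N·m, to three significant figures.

τ_allow = 214/3.34 = 64.07 MPa.
For a hollow shaft T_allow = τ_allow·πd_o³(1−k⁴)/16 with 1−k⁴ = 0.7599, so πd_o³(1−k⁴)/16 = 474000 mm³.
T_allow = 64.07×474000 = 3.037×10^7 N·mm = 30370 N·m.

T_allow = 30400 N·m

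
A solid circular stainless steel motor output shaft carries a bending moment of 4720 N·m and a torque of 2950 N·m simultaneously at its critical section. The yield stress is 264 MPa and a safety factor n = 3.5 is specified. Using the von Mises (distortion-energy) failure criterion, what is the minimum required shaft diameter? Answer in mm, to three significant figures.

σ_allow = σ_y/n = 264/3.5 = 75.43 MPa.
For a solid shaft σ_b = 32M/(πd³) and τ = 16T/(πd³), so the von Mises stress is σ' = (16/πd³)·√(4M²+3T²).
√(4M²+3T²) = √(4×(4.720×10^6)² + 3×(2.950×10^6)²) = 1.073×10^7 N·mm.
d³ = 16×1.073×10^7/(π×75.43) = 724800 mm³.
d = 89.83 mm.

d = 89.8 mm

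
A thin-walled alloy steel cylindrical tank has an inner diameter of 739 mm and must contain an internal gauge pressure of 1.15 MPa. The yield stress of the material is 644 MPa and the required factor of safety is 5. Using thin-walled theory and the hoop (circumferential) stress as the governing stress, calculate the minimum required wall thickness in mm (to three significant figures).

σ_allow = 644/5 = 128.8 MPa.
Hoop stress σ_h = pD/(2t), so t = pD/(2σ_allow) = 1.15×739/(2×128.8) = 3.299 mm.

t = 3.30 mm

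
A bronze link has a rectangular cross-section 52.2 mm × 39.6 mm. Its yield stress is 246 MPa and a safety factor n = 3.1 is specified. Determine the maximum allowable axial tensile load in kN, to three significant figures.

σ_allow = 246/3.1 = 79.35 MPa.
A = 52.2×39.6 = 2067 mm².
F_allow = σ_allow × A = 79.35×2067 = 164000 N.

F_allow = 164 kN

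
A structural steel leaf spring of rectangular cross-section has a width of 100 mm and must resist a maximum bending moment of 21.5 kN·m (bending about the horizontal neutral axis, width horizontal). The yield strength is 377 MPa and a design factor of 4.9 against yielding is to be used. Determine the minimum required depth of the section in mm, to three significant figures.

h = 129 mm

σ_allow = 377/4.9 = 76.94 MPa.
For a rectangular section σ = 6M/(bh²), so h² = 6M/(b σ_allow) = 6×2.1500×10^7/(100×76.94) = 16770 mm².
h = 129.5 mm.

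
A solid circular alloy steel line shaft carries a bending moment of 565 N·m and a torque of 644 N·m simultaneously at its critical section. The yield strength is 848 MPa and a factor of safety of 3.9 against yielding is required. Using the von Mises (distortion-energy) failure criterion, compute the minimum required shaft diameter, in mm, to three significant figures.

d = 33.4 mm

σ_allow = σ_y/n = 848/3.9 = 217.4 MPa.
For a solid shaft σ_b = 32M/(πd³) and τ = 16T/(πd³), so the von Mises stress is σ' = (16/πd³)·√(4M²+3T²).
√(4M²+3T²) = √(4×(565000)² + 3×(644000)²) = 1.588×10^6 N·mm.
d³ = 16×1.588×10^6/(π×217.4) = 37190 mm³.
d = 33.38 mm.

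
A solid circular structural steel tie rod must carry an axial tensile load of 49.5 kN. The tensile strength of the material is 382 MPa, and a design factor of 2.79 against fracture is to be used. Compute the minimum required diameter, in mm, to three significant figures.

Allowable stress σ_allow = 382/2.79 = 136.9 MPa.
Required area A = F/σ_allow = 49500/136.9 = 361.5 mm².
A = πd²/4 → d = √(4A/π) = 21.45 mm.

d = 21.5 mm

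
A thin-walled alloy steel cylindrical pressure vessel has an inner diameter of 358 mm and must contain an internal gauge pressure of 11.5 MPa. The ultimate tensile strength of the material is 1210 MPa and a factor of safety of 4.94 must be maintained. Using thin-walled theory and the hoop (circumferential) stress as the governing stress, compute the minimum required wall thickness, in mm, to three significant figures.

σ_allow = 1210/4.94 = 244.9 MPa.
Hoop stress σ_h = pD/(2t), so t = pD/(2σ_allow) = 11.5×358/(2×244.9) = 8.404 mm.

t = 8.40 mm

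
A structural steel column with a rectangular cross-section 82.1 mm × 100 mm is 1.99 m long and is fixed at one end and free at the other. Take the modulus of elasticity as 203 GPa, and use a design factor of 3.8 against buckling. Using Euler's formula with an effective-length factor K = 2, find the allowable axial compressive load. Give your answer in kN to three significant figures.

Buckling occurs about the weak axis: I_min = h·b³/12 = 100×82.1³/12 = 4.612×10^6 mm⁴ (b = 82.1 mm is the smaller dimension).
Effective length L_e = KL = 2×1.99 m = 3980 mm.
Euler critical load P_cr = π²EI/L_e² = π²×203000×4.612×10^6/3980² = 583300 N.
P_allow = P_cr/n = 583300/3.8 = 153500 N.

P_allow = 153 kN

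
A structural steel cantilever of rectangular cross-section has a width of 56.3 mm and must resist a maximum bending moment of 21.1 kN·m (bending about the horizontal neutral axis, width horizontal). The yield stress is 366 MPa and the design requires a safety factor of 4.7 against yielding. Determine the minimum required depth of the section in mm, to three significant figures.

σ_allow = 366/4.7 = 77.87 MPa.
For a rectangular section σ = 6M/(bh²), so h² = 6M/(b σ_allow) = 6×2.1100×10^7/(56.3×77.87) = 28880 mm².
h = 169.9 mm.

h = 170 mm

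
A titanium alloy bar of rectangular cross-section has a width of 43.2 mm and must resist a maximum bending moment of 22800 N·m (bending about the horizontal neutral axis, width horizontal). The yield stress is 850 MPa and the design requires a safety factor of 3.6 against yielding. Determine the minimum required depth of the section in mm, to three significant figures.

σ_allow = 850/3.6 = 236.1 MPa.
For a rectangular section σ = 6M/(bh²), so h² = 6M/(b σ_allow) = 6×2.2800×10^7/(43.2×236.1) = 13410 mm².
h = 115.8 mm.

h = 116 mm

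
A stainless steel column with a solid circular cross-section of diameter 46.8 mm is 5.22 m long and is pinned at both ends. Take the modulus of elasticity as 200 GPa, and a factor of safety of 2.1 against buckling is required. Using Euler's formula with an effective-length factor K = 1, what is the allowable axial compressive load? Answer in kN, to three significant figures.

I = πd⁴/64 = π×46.8⁴/64 = 235500 mm⁴.
Effective length L_e = KL = 1×5.22 m = 5220 mm.
Euler critical load P_cr = π²EI/L_e² = π²×200000×235500/5220² = 17060 N.
P_allow = P_cr/n = 17060/2.1 = 8123 N.

P_allow = 8.12 kN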